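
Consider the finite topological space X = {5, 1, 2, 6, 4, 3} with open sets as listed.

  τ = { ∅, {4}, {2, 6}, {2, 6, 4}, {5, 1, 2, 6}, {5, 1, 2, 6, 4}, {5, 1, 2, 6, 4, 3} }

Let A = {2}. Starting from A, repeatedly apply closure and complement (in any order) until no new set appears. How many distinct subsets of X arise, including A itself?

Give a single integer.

8

complement {5, 1, 6, 4, 3}; its interior {4}; cl(A) = X∖{4} = {5, 1, 2, 6, 3}
With k = closure, c = complement:
  1. A     = {2}
  2. kA    = {5, 1, 2, 6, 3}
  3. cA    = {5, 1, 6, 4, 3}
  4. ckA   = {4}
  5. kcA   = {5, 1, 2, 6, 4, 3}
  6. kckA  = {4, 3}
  7. ckcA  = ∅
  8. ckckA = {5, 1, 2, 6}
k, c of each give nothing new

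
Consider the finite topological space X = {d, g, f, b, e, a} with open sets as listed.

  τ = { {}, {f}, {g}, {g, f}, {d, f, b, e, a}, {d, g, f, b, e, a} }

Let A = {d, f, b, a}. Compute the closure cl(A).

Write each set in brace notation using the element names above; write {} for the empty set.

{d, f, b, e, a}

closure: X∖int(X∖A) = X∖{g} = {d, f, b, e, a}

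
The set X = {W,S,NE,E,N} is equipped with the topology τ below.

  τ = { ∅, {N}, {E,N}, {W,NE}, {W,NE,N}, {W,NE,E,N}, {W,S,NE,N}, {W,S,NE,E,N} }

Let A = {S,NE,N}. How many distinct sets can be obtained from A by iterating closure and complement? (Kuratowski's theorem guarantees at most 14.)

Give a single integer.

closure: X∖int(X∖A) = X∖∅ = {W,S,NE,E,N}
Let k=closure and c=complement:
  1. A     = {S,NE,N}
  2. kA    = {W,S,NE,E,N}
  3. cA    = {W,E}
  4. ckA   = ∅
  5. kcA   = {W,S,NE,E}
  6. ckcA  = {N}
  7. kckcA = {S,E,N}
  8. ckckcA = {W,NE}
  9. kckckcA = {W,S,NE}
  10. ckckckcA = {E,N}
— saturated at 10

10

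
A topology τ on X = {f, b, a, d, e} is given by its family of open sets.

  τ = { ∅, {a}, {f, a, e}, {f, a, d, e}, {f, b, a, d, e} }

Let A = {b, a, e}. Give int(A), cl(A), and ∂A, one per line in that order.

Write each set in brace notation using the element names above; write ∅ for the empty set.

interior: largest open inside A is {a} (from ∅, {a})
cl via duality: int({f, d}) = ∅, so X∖∅ = {f, b, a, d, e}
cl∖int = {f, b, d, e}

int(A) = {a}
cl(A)  = {f, b, a, d, e}
∂A     = {f, b, d, e}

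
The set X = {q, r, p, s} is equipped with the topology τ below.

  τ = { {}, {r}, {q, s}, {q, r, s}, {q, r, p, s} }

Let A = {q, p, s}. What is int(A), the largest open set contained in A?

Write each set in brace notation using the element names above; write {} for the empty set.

open subsets of A: {}, {q, s}; so int(A) = {q, s}

{q, s}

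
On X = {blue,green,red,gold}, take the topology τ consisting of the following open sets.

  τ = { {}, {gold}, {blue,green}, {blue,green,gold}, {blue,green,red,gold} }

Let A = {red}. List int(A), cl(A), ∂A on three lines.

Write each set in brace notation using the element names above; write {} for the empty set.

int(A) = {}
cl(A)  = {red}
∂A     = {red}

U open, U⊆A: {}. int(A) = ⋃ = {}
X∖A={blue,green,gold}, int(X∖A)={blue,green,gold}, hence cl(A)={red}
∂A: remove int from cl → {red}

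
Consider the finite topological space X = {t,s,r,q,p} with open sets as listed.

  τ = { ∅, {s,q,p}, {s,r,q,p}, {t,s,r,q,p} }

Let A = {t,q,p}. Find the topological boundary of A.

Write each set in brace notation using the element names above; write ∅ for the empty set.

open subsets of A: ∅; so int(A) = ∅
closure: X∖int(X∖A) = X∖∅ = {t,s,r,q,p}
∂A = {t,s,r,q,p} minus ∅ = {t,s,r,q,p}

{t,s,r,q,p}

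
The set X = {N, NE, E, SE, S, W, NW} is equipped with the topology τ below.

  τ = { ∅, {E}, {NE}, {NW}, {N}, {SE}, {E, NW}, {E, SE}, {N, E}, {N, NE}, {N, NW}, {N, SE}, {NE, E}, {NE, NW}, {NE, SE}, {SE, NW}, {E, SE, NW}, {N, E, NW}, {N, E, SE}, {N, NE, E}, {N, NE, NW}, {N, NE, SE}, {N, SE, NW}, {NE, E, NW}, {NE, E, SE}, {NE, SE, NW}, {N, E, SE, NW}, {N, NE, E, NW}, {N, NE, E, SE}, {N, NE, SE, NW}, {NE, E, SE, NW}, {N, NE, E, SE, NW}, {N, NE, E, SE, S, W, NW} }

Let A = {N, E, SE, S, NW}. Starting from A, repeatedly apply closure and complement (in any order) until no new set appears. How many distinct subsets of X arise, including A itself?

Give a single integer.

6

cl via duality: int({NE, W}) = {NE}, so X∖{NE} = {N, E, SE, S, W, NW}
Write k for closure, c for complement:
  1. A     = {N, E, SE, S, NW}
  2. kA    = {N, E, SE, S, W, NW}
  3. cA    = {NE, W}
  4. ckA   = {NE}
  5. kcA   = {NE, S, W}
  6. ckcA  = {N, E, SE, NW}
applying k or c yields no new set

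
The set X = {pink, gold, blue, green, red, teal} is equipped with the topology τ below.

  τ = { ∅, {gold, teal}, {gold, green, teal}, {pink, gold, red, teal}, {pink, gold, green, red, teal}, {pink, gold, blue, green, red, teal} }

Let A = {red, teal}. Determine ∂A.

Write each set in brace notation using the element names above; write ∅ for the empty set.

{pink, gold, blue, green, red, teal}

opens ⊆ A: ∅; union → int = ∅
complement {pink, gold, blue, green}; its interior ∅; cl(A) = X∖∅ = {pink, gold, blue, green, red, teal}
boundary = {pink, gold, blue, green, red, teal} ∖ ∅ = {pink, gold, blue, green, red, teal}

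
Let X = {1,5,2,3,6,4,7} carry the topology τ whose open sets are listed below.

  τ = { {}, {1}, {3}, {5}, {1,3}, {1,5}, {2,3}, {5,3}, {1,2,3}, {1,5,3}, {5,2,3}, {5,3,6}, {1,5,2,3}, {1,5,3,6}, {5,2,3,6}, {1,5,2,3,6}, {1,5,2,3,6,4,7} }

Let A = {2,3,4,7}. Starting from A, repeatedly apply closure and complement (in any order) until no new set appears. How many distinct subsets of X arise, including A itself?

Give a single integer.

6

cl via duality: int({1,5,6}) = {1,5}, so X∖{1,5} = {2,3,6,4,7}
Write k for closure, c for complement:
  1. A     = {2,3,4,7}
  2. kA    = {2,3,6,4,7}
  3. cA    = {1,5,6}
  4. ckA   = {1,5}
  5. kcA   = {1,5,6,4,7}
  6. ckcA  = {2,3}
applying k or c yields no new set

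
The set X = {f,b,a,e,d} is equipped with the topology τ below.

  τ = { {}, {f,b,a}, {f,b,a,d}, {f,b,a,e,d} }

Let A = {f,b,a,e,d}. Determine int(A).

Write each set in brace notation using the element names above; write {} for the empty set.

open subsets of A: {}, {f,b,a}, {f,b,a,d}, {f,b,a,e,d}; so int(A) = {f,b,a,e,d}

{f,b,a,e,d}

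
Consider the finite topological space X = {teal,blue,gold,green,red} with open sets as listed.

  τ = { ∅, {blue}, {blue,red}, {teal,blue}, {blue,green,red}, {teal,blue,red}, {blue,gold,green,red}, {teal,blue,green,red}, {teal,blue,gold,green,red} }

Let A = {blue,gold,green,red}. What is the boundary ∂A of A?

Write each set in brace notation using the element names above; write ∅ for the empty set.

U open, U⊆A: ∅, {blue}, {blue,red}, {blue,green,red}, {blue,gold,green,red}. int(A) = ⋃ = {blue,gold,green,red}
X∖A={teal}, int(X∖A)=∅, hence cl(A)={teal,blue,gold,green,red}
∂A: remove int from cl → {teal}

{teal}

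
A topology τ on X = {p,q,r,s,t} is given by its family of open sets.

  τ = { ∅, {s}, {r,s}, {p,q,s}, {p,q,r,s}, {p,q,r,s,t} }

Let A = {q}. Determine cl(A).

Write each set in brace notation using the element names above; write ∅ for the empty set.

cl via duality: int({p,r,s,t}) = {r,s}, so X∖{r,s} = {p,q,t}

{p,q,t}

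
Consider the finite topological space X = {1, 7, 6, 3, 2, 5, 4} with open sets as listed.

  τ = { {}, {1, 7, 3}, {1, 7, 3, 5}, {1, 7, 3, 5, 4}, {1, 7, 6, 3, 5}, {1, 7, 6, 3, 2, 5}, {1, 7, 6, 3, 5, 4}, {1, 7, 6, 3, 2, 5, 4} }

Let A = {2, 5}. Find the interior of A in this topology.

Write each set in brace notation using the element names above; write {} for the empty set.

{}

interior: largest open inside A is {} (from {})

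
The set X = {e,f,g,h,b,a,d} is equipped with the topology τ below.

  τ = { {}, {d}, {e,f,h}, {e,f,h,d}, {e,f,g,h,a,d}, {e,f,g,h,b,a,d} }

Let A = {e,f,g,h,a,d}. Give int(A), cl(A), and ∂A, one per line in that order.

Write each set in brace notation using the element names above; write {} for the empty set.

interior: largest open inside A is {e,f,g,h,a,d} (from {}, {d}, {e,f,h}, {e,f,h,d}, {e,f,g,h,a,d})
cl via duality: int({b}) = {}, so X∖{} = {e,f,g,h,b,a,d}
cl∖int = {b}

int(A) = {e,f,g,h,a,d}
cl(A)  = {e,f,g,h,b,a,d}
∂A     = {b}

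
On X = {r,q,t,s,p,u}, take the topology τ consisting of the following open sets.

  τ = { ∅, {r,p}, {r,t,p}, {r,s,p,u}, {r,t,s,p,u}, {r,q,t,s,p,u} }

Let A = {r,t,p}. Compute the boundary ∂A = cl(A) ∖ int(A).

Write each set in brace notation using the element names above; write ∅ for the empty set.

{q,s,u}

U open, U⊆A: ∅, {r,p}, {r,t,p}. int(A) = ⋃ = {r,t,p}
X∖A={q,s,u}, int(X∖A)=∅, hence cl(A)={r,q,t,s,p,u}
∂A: remove int from cl → {q,s,u}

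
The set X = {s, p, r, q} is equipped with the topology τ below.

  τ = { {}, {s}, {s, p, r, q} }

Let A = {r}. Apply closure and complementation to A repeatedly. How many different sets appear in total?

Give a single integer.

cl via duality: int({s, p, q}) = {s}, so X∖{s} = {p, r, q}
Write k for closure, c for complement:
  1. A     = {r}
  2. kA    = {p, r, q}
  3. cA    = {s, p, q}
  4. ckA   = {s}
  5. kcA   = {s, p, r, q}
  6. ckcA  = {}
applying k or c yields no new set

6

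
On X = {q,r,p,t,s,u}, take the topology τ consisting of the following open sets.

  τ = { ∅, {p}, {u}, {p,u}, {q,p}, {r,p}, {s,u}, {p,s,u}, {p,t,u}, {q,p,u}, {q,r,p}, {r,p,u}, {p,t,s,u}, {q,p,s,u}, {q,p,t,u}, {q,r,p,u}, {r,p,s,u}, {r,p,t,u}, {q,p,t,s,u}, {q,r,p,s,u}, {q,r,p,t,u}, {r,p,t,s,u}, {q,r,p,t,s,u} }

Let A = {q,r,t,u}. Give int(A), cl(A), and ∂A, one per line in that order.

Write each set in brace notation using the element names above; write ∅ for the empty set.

open subsets of A: ∅, {u}; so int(A) = {u}
closure: X∖int(X∖A) = X∖{p} = {q,r,t,s,u}
∂A = {q,r,t,s,u} minus {u} = {q,r,t,s}

int(A) = {u}
cl(A)  = {q,r,t,s,u}
∂A     = {q,r,t,s}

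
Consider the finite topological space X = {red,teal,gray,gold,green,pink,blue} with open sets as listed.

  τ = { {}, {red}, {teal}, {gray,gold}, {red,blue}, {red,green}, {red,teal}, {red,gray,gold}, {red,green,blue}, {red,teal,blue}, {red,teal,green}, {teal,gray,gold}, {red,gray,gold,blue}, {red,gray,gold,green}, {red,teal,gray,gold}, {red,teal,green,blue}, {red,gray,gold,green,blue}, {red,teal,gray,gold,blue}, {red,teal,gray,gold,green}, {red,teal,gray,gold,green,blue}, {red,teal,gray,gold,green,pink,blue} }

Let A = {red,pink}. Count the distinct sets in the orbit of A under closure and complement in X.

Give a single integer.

8

closure: X∖int(X∖A) = X∖{teal,gray,gold} = {red,green,pink,blue}
Let k=closure and c=complement:
  1. A     = {red,pink}
  2. kA    = {red,green,pink,blue}
  3. cA    = {teal,gray,gold,green,blue}
  4. ckA   = {teal,gray,gold}
  5. kcA   = {teal,gray,gold,green,pink,blue}
  6. kckA  = {teal,gray,gold,pink}
  7. ckcA  = {red}
  8. ckckA = {red,green,blue}
— saturated at 8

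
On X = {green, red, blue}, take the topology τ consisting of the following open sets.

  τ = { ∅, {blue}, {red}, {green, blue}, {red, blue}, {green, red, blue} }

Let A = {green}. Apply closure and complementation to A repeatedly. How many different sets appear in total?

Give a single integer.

closure: X∖int(X∖A) = X∖{red, blue} = {green}
Let k=closure and c=complement:
  1. A     = {green}
  2. cA    = {red, blue}
  3. kcA   = {green, red, blue}
  4. ckcA  = ∅
— saturated at 4

4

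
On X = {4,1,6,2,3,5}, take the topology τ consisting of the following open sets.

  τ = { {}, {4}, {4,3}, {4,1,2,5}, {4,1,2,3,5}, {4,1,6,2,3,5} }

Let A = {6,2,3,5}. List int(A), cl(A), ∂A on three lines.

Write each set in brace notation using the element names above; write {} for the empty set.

opens ⊆ A: {}; union → int = {}
complement {4,1}; its interior {4}; cl(A) = X∖{4} = {1,6,2,3,5}
boundary = {1,6,2,3,5} ∖ {} = {1,6,2,3,5}

int(A) = {}
cl(A)  = {1,6,2,3,5}
∂A     = {1,6,2,3,5}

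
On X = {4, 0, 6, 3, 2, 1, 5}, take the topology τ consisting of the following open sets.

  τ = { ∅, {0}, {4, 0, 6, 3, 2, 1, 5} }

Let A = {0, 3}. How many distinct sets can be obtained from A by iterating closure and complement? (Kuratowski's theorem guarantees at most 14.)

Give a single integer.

6

complement {4, 6, 2, 1, 5}; its interior ∅; cl(A) = X∖∅ = {4, 0, 6, 3, 2, 1, 5}
With k = closure, c = complement:
  1. A     = {0, 3}
  2. kA    = {4, 0, 6, 3, 2, 1, 5}
  3. cA    = {4, 6, 2, 1, 5}
  4. ckA   = ∅
  5. kcA   = {4, 6, 3, 2, 1, 5}
  6. ckcA  = {0}
k, c of each give nothing new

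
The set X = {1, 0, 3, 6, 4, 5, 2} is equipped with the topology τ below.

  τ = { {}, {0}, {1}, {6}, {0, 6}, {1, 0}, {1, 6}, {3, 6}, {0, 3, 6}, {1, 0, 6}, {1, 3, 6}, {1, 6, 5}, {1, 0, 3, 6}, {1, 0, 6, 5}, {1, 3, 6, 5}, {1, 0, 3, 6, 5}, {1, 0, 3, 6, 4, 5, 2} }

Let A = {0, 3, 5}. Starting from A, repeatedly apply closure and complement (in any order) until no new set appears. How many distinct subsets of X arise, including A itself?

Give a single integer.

closure: X∖int(X∖A) = X∖{1, 6} = {0, 3, 4, 5, 2}
Let k=closure and c=complement:
  1. A     = {0, 3, 5}
  2. kA    = {0, 3, 4, 5, 2}
  3. cA    = {1, 6, 4, 2}
  4. ckA   = {1, 6}
  5. kcA   = {1, 3, 6, 4, 5, 2}
  6. ckcA  = {0}
  7. kckcA = {0, 4, 2}
  8. ckckcA = {1, 3, 6, 5}
— saturated at 8

8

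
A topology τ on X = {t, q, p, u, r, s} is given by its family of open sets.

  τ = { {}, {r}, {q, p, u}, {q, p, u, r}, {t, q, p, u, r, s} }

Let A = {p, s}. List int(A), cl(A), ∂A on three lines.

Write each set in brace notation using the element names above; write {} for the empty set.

opens ⊆ A: {}; union → int = {}
complement {t, q, u, r}; its interior {r}; cl(A) = X∖{r} = {t, q, p, u, s}
boundary = {t, q, p, u, s} ∖ {} = {t, q, p, u, s}

int(A) = {}
cl(A)  = {t, q, p, u, s}
∂A     = {t, q, p, u, s}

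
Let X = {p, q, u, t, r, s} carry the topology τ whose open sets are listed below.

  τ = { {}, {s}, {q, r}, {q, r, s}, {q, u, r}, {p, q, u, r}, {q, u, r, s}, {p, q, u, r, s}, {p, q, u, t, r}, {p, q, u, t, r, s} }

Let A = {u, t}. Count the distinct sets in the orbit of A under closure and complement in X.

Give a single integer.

6

closure: X∖int(X∖A) = X∖{q, r, s} = {p, u, t}
Let k=closure and c=complement:
  1. A     = {u, t}
  2. kA    = {p, u, t}
  3. cA    = {p, q, r, s}
  4. ckA   = {q, r, s}
  5. kcA   = {p, q, u, t, r, s}
  6. ckcA  = {}
— saturated at 6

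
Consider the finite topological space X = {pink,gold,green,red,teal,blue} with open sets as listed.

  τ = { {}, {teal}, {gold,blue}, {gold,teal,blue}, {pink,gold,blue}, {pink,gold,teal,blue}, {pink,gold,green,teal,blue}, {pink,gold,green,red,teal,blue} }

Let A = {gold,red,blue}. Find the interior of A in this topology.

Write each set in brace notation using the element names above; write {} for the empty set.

opens ⊆ A: {}, {gold,blue}; union → int = {gold,blue}

{gold,blue}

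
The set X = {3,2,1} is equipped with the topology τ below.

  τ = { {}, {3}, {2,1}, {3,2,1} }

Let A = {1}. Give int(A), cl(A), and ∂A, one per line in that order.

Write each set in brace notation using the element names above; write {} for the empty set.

open subsets of A: {}; so int(A) = {}
closure: X∖int(X∖A) = X∖{3} = {2,1}
∂A = {2,1} minus {} = {2,1}

int(A) = {}
cl(A)  = {2,1}
∂A     = {2,1}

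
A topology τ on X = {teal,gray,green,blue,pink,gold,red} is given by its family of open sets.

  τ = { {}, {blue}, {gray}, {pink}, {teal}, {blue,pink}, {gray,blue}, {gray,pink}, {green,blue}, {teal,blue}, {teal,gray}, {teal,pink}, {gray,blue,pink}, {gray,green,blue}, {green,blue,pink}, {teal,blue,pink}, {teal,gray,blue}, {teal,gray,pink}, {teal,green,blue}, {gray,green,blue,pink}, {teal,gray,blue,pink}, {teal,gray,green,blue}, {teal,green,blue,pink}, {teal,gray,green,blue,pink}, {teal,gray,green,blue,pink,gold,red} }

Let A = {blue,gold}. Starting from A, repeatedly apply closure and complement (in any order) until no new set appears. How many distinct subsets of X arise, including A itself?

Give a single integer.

8

complement {teal,gray,green,pink,red}; its interior {teal,gray,pink}; cl(A) = X∖{teal,gray,pink} = {green,blue,gold,red}
With k = closure, c = complement:
  1. A     = {blue,gold}
  2. kA    = {green,blue,gold,red}
  3. cA    = {teal,gray,green,pink,red}
  4. ckA   = {teal,gray,pink}
  5. kcA   = {teal,gray,green,pink,gold,red}
  6. kckA  = {teal,gray,pink,gold,red}
  7. ckcA  = {blue}
  8. ckckA = {green,blue}
k, c of each give nothing new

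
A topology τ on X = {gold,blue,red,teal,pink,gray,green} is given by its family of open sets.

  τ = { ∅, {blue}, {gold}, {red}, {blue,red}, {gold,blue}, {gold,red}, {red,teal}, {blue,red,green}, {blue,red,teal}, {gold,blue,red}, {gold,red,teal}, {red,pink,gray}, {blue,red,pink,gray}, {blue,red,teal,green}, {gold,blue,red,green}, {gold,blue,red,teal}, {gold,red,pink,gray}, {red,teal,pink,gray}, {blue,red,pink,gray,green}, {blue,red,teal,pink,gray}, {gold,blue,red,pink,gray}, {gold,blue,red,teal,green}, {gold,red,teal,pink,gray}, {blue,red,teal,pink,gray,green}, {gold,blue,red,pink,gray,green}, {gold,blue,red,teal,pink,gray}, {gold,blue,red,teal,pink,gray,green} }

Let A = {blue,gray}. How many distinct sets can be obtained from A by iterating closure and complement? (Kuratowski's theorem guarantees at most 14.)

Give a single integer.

8

cl via duality: int({gold,red,teal,pink,green}) = {gold,red,teal}, so X∖{gold,red,teal} = {blue,pink,gray,green}
Write k for closure, c for complement:
  1. A     = {blue,gray}
  2. kA    = {blue,pink,gray,green}
  3. cA    = {gold,red,teal,pink,green}
  4. ckA   = {gold,red,teal}
  5. kcA   = {gold,red,teal,pink,gray,green}
  6. ckcA  = {blue}
  7. kckcA = {blue,green}
  8. ckckcA = {gold,red,teal,pink,gray}
applying k or c yields no new set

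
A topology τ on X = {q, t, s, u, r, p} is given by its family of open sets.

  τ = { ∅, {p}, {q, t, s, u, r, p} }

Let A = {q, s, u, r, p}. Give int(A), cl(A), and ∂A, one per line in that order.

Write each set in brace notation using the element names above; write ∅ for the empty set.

opens ⊆ A: ∅, {p}; union → int = {p}
complement {t}; its interior ∅; cl(A) = X∖∅ = {q, t, s, u, r, p}
boundary = {q, t, s, u, r, p} ∖ {p} = {q, t, s, u, r}

int(A) = {p}
cl(A)  = {q, t, s, u, r, p}
∂A     = {q, t, s, u, r}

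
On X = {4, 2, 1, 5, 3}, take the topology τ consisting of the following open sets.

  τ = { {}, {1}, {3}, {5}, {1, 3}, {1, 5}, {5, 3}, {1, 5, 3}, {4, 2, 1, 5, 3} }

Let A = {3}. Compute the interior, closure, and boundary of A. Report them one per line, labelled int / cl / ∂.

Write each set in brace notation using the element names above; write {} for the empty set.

int(A) = {3}
cl(A)  = {4, 2, 3}
∂A     = {4, 2}

open subsets of A: {}, {3}; so int(A) = {3}
closure: X∖int(X∖A) = X∖{1, 5} = {4, 2, 3}
∂A = {4, 2, 3} minus {3} = {4, 2}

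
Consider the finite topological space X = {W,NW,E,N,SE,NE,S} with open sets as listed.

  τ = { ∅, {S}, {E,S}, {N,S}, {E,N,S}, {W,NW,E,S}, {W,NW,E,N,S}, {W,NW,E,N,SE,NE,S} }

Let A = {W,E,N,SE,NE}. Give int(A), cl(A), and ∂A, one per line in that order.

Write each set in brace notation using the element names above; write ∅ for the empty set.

interior: largest open inside A is ∅ (from ∅)
cl via duality: int({NW,S}) = {S}, so X∖{S} = {W,NW,E,N,SE,NE}
cl∖int = {W,NW,E,N,SE,NE}

int(A) = ∅
cl(A)  = {W,NW,E,N,SE,NE}
∂A     = {W,NW,E,N,SE,NE}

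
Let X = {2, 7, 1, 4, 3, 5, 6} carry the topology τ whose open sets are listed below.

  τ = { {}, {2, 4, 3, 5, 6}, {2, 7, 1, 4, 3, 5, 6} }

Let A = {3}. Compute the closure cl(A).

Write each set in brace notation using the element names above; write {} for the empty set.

cl via duality: int({2, 7, 1, 4, 5, 6}) = {}, so X∖{} = {2, 7, 1, 4, 3, 5, 6}

{2, 7, 1, 4, 3, 5, 6}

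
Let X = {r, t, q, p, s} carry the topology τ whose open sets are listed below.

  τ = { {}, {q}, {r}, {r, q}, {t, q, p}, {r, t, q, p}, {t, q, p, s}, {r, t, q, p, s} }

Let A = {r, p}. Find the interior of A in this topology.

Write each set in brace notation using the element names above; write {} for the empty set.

{r}

interior: largest open inside A is {r} (from {}, {r})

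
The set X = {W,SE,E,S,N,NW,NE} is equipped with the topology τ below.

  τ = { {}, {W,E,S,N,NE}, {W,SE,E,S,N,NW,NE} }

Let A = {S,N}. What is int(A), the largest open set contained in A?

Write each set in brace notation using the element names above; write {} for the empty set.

open subsets of A: {}; so int(A) = {}

{}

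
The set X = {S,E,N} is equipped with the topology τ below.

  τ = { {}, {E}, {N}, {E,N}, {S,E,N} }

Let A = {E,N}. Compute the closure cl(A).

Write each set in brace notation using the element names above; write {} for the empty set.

X∖A={S}, int(X∖A)={}, hence cl(A)={S,E,N}

{S,E,N}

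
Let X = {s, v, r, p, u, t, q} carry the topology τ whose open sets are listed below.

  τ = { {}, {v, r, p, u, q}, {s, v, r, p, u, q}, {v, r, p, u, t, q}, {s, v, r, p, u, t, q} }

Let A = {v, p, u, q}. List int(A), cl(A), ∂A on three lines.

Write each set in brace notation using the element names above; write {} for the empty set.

U open, U⊆A: {}. int(A) = ⋃ = {}
X∖A={s, r, t}, int(X∖A)={}, hence cl(A)={s, v, r, p, u, t, q}
∂A: remove int from cl → {s, v, r, p, u, t, q}

int(A) = {}
cl(A)  = {s, v, r, p, u, t, q}
∂A     = {s, v, r, p, u, t, q}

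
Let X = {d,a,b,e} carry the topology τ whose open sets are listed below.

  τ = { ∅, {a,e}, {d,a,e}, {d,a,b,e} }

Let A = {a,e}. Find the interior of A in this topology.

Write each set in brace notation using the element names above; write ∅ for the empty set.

open subsets of A: ∅, {a,e}; so int(A) = {a,e}

{a,e}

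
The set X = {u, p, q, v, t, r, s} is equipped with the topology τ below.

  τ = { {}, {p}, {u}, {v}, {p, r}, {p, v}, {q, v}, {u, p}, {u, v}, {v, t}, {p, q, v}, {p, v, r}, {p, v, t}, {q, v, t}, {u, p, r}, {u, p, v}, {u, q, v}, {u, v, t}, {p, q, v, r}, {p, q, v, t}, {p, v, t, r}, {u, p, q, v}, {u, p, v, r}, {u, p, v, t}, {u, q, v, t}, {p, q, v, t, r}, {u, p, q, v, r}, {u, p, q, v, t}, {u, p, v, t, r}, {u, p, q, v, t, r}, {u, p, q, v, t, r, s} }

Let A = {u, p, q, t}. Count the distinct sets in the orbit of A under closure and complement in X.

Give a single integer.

complement {v, r, s}; its interior {v}; cl(A) = X∖{v} = {u, p, q, t, r, s}
With k = closure, c = complement:
  1. A     = {u, p, q, t}
  2. kA    = {u, p, q, t, r, s}
  3. cA    = {v, r, s}
  4. ckA   = {v}
  5. kcA   = {q, v, t, r, s}
  6. kckA  = {q, v, t, s}
  7. ckcA  = {u, p}
  8. ckckA = {u, p, r}
  9. kckcA = {u, p, r, s}
  10. ckckcA = {q, v, t}
k, c of each give nothing new

10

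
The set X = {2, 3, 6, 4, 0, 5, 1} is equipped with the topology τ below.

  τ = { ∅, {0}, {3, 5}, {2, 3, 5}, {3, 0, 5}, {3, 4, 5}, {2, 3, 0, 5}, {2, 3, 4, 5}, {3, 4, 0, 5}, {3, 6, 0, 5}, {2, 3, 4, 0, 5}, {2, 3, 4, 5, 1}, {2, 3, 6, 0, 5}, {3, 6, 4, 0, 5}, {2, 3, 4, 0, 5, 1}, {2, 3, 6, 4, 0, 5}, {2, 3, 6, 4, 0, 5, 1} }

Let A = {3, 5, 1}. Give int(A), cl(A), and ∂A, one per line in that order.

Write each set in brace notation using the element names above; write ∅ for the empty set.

int(A) = {3, 5}
cl(A)  = {2, 3, 6, 4, 5, 1}
∂A     = {2, 6, 4, 1}

opens ⊆ A: ∅, {3, 5}; union → int = {3, 5}
complement {2, 6, 4, 0}; its interior {0}; cl(A) = X∖{0} = {2, 3, 6, 4, 5, 1}
boundary = {2, 3, 6, 4, 5, 1} ∖ {3, 5} = {2, 6, 4, 1}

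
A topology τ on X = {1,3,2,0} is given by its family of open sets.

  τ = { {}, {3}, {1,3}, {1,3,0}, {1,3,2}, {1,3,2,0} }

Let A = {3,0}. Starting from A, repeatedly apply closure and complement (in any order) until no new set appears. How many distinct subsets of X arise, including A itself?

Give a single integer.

X∖A={1,2}, int(X∖A)={}, hence cl(A)={1,3,2,0}
Orbit (k=closure, c=complement):
  1. A     = {3,0}
  2. kA    = {1,3,2,0}
  3. cA    = {1,2}
  4. ckA   = {}
  5. kcA   = {1,2,0}
  6. ckcA  = {3}
(closed under both — stop)

6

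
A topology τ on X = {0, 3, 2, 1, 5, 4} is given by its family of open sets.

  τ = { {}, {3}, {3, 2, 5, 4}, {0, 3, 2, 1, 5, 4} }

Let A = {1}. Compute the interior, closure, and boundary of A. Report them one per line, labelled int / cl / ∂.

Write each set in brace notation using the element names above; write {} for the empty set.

int(A) = {}
cl(A)  = {0, 1}
∂A     = {0, 1}

open subsets of A: {}; so int(A) = {}
closure: X∖int(X∖A) = X∖{3, 2, 5, 4} = {0, 1}
∂A = {0, 1} minus {} = {0, 1}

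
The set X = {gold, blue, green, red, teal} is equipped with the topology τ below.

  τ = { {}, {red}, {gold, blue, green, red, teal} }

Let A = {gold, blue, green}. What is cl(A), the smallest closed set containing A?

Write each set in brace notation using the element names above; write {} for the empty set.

{gold, blue, green, teal}

X∖A={red, teal}, int(X∖A)={red}, hence cl(A)={gold, blue, green, teal}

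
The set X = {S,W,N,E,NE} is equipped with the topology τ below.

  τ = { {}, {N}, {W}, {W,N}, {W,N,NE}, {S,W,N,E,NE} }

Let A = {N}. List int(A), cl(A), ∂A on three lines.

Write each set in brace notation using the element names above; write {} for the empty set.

U open, U⊆A: {}, {N}. int(A) = ⋃ = {N}
X∖A={S,W,E,NE}, int(X∖A)={W}, hence cl(A)={S,N,E,NE}
∂A: remove int from cl → {S,E,NE}

int(A) = {N}
cl(A)  = {S,N,E,NE}
∂A     = {S,E,NE}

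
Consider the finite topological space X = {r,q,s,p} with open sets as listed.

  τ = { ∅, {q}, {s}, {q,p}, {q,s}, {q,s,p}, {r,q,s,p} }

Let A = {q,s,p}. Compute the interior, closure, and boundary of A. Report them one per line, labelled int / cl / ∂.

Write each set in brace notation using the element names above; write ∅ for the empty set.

int(A) = {q,s,p}
cl(A)  = {r,q,s,p}
∂A     = {r}

opens ⊆ A: ∅, {q}, {s}, {q,s}, {q,p}, {q,s,p}; union → int = {q,s,p}
complement {r}; its interior ∅; cl(A) = X∖∅ = {r,q,s,p}
boundary = {r,q,s,p} ∖ {q,s,p} = {r}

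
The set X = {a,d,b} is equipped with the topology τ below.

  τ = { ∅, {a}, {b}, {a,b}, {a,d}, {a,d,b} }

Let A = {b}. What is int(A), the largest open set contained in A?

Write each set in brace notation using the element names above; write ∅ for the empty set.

{b}

U open, U⊆A: ∅, {b}. int(A) = ⋃ = {b}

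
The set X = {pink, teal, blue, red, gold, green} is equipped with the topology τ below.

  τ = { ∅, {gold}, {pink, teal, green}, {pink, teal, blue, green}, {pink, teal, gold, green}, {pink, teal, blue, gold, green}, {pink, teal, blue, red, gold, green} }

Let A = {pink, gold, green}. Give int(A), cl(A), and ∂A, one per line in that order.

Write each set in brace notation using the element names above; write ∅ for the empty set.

int(A) = {gold}
cl(A)  = {pink, teal, blue, red, gold, green}
∂A     = {pink, teal, blue, red, green}

opens ⊆ A: ∅, {gold}; union → int = {gold}
complement {teal, blue, red}; its interior ∅; cl(A) = X∖∅ = {pink, teal, blue, red, gold, green}
boundary = {pink, teal, blue, red, gold, green} ∖ {gold} = {pink, teal, blue, red, green}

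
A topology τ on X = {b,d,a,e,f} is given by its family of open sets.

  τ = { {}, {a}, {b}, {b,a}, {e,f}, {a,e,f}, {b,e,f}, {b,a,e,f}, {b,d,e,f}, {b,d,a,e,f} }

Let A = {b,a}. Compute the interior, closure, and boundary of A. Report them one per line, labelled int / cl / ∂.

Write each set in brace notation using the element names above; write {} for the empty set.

int(A) = {b,a}
cl(A)  = {b,d,a}
∂A     = {d}

opens ⊆ A: {}, {b}, {a}, {b,a}; union → int = {b,a}
complement {d,e,f}; its interior {e,f}; cl(A) = X∖{e,f} = {b,d,a}
boundary = {b,d,a} ∖ {b,a} = {d}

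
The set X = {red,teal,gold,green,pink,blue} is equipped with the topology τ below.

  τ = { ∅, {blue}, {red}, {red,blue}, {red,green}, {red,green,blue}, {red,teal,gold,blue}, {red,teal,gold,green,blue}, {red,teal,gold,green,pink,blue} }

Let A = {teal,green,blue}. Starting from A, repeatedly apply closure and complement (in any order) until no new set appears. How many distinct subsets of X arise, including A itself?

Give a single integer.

complement {red,gold,pink}; its interior {red}; cl(A) = X∖{red} = {teal,gold,green,pink,blue}
With k = closure, c = complement:
  1. A     = {teal,green,blue}
  2. kA    = {teal,gold,green,pink,blue}
  3. cA    = {red,gold,pink}
  4. ckA   = {red}
  5. kcA   = {red,teal,gold,green,pink}
  6. ckcA  = {blue}
  7. kckcA = {teal,gold,pink,blue}
  8. ckckcA = {red,green}
k, c of each give nothing new

8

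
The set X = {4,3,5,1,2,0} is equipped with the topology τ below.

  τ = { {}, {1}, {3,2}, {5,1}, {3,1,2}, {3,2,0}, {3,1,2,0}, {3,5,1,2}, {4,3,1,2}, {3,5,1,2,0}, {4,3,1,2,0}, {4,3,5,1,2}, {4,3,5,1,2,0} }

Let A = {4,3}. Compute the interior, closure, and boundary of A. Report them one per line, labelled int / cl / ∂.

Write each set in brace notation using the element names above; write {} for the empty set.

interior: largest open inside A is {} (from {})
cl via duality: int({5,1,2,0}) = {5,1}, so X∖{5,1} = {4,3,2,0}
cl∖int = {4,3,2,0}

int(A) = {}
cl(A)  = {4,3,2,0}
∂A     = {4,3,2,0}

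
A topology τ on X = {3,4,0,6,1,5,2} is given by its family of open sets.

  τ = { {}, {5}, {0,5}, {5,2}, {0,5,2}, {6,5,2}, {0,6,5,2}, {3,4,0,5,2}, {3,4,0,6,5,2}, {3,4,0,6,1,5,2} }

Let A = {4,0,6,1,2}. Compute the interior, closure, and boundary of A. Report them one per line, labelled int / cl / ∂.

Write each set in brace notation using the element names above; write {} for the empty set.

int(A) = {}
cl(A)  = {3,4,0,6,1,2}
∂A     = {3,4,0,6,1,2}

open subsets of A: {}; so int(A) = {}
closure: X∖int(X∖A) = X∖{5} = {3,4,0,6,1,2}
∂A = {3,4,0,6,1,2} minus {} = {3,4,0,6,1,2}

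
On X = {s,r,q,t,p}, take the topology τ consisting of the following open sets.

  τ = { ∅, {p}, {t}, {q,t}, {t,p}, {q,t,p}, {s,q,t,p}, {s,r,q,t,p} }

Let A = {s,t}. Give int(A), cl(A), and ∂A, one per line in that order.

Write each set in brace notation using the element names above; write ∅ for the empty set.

int(A) = {t}
cl(A)  = {s,r,q,t}
∂A     = {s,r,q}

U open, U⊆A: ∅, {t}. int(A) = ⋃ = {t}
X∖A={r,q,p}, int(X∖A)={p}, hence cl(A)={s,r,q,t}
∂A: remove int from cl → {s,r,q}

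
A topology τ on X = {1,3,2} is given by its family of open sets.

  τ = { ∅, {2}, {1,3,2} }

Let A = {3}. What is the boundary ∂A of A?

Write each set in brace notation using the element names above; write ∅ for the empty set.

{1,3}

opens ⊆ A: ∅; union → int = ∅
complement {1,2}; its interior {2}; cl(A) = X∖{2} = {1,3}
boundary = {1,3} ∖ ∅ = {1,3}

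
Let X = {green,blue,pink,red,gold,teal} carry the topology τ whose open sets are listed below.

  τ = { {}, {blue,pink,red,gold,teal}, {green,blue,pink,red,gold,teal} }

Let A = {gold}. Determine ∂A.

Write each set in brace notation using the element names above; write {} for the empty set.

opens ⊆ A: {}; union → int = {}
complement {green,blue,pink,red,teal}; its interior {}; cl(A) = X∖{} = {green,blue,pink,red,gold,teal}
boundary = {green,blue,pink,red,gold,teal} ∖ {} = {green,blue,pink,red,gold,teal}

{green,blue,pink,red,gold,teal}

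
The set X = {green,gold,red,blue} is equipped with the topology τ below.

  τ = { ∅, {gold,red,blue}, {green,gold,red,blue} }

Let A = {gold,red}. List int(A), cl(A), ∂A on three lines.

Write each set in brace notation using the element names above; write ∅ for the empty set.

U open, U⊆A: ∅. int(A) = ⋃ = ∅
X∖A={green,blue}, int(X∖A)=∅, hence cl(A)={green,gold,red,blue}
∂A: remove int from cl → {green,gold,red,blue}

int(A) = ∅
cl(A)  = {green,gold,red,blue}
∂A     = {green,gold,red,blue}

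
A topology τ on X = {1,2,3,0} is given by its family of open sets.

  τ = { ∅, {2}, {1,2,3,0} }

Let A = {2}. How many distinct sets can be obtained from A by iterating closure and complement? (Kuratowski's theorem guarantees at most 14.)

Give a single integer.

X∖A={1,3,0}, int(X∖A)=∅, hence cl(A)={1,2,3,0}
Orbit (k=closure, c=complement):
  1. A     = {2}
  2. kA    = {1,2,3,0}
  3. cA    = {1,3,0}
  4. ckA   = ∅
(closed under both — stop)

4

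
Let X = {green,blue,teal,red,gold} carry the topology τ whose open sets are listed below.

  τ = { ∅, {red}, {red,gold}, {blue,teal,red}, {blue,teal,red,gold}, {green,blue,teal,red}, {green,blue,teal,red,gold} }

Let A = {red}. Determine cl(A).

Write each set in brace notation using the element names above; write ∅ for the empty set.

closure: X∖int(X∖A) = X∖∅ = {green,blue,teal,red,gold}

{green,blue,teal,red,gold}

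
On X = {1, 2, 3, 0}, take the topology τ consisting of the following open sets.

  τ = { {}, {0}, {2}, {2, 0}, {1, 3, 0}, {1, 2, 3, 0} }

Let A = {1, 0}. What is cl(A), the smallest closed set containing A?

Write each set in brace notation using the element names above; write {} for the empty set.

X∖A={2, 3}, int(X∖A)={2}, hence cl(A)={1, 3, 0}

{1, 3, 0}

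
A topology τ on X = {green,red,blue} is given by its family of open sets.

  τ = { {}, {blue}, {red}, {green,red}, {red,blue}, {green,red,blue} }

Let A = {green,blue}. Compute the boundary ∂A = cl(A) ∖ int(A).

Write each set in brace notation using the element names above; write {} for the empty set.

U open, U⊆A: {}, {blue}. int(A) = ⋃ = {blue}
X∖A={red}, int(X∖A)={red}, hence cl(A)={green,blue}
∂A: remove int from cl → {green}

{green}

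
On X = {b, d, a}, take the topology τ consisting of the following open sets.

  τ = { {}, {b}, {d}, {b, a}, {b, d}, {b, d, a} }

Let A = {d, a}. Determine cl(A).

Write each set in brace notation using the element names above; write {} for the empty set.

X∖A={b}, int(X∖A)={b}, hence cl(A)={d, a}

{d, a}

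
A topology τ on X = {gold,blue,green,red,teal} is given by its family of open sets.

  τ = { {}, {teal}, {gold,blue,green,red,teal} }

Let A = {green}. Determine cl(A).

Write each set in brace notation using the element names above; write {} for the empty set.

cl via duality: int({gold,blue,red,teal}) = {teal}, so X∖{teal} = {gold,blue,green,red}

{gold,blue,green,red}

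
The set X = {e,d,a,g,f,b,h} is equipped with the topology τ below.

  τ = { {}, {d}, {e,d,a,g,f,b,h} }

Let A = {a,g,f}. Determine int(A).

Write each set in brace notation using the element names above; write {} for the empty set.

interior: largest open inside A is {} (from {})

{}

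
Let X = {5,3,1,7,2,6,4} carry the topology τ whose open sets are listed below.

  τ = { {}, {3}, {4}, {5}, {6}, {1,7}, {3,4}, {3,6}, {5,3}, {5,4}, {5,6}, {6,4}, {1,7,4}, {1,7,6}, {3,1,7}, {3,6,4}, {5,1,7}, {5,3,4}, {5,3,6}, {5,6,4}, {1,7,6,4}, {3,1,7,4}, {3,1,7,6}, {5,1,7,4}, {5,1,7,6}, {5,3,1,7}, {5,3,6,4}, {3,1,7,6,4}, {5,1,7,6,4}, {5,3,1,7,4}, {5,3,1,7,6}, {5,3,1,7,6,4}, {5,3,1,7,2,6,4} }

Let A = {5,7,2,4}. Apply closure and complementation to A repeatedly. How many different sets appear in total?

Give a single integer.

10

X∖A={3,1,6}, int(X∖A)={3,6}, hence cl(A)={5,1,7,2,4}
Orbit (k=closure, c=complement):
  1. A     = {5,7,2,4}
  2. kA    = {5,1,7,2,4}
  3. cA    = {3,1,6}
  4. ckA   = {3,6}
  5. kcA   = {3,1,7,2,6}
  6. kckA  = {3,2,6}
  7. ckcA  = {5,4}
  8. ckckA = {5,1,7,4}
  9. kckcA = {5,2,4}
  10. ckckcA = {3,1,7,6}
(closed under both — stop)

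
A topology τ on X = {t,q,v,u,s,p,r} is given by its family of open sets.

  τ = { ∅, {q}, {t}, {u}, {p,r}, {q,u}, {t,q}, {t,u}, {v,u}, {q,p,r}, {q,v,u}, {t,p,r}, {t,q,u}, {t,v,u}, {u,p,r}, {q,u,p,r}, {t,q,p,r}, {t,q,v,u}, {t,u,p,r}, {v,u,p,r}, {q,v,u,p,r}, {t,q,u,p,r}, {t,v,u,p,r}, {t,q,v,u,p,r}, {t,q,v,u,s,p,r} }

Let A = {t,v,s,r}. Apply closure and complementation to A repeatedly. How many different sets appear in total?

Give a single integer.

cl via duality: int({q,u,p}) = {q,u}, so X∖{q,u} = {t,v,s,p,r}
Write k for closure, c for complement:
  1. A     = {t,v,s,r}
  2. kA    = {t,v,s,p,r}
  3. cA    = {q,u,p}
  4. ckA   = {q,u}
  5. kcA   = {q,v,u,s,p,r}
  6. kckA  = {q,v,u,s}
  7. ckcA  = {t}
  8. ckckA = {t,p,r}
  9. kckcA = {t,s}
  10. kckckA = {t,s,p,r}
  11. ckckcA = {q,v,u,p,r}
  12. ckckckA = {q,v,u}
applying k or c yields no new set

12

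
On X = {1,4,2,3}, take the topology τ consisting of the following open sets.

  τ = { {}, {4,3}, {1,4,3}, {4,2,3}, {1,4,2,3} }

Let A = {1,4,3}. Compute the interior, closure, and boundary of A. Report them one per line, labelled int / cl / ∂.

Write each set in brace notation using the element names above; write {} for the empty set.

open subsets of A: {}, {4,3}, {1,4,3}; so int(A) = {1,4,3}
closure: X∖int(X∖A) = X∖{} = {1,4,2,3}
∂A = {1,4,2,3} minus {1,4,3} = {2}

int(A) = {1,4,3}
cl(A)  = {1,4,2,3}
∂A     = {2}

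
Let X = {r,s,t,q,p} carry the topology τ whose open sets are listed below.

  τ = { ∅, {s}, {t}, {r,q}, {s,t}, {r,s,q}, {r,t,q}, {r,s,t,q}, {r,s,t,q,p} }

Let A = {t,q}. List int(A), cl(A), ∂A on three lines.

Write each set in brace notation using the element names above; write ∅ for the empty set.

interior: largest open inside A is {t} (from ∅, {t})
cl via duality: int({r,s,p}) = {s}, so X∖{s} = {r,t,q,p}
cl∖int = {r,q,p}

int(A) = {t}
cl(A)  = {r,t,q,p}
∂A     = {r,q,p}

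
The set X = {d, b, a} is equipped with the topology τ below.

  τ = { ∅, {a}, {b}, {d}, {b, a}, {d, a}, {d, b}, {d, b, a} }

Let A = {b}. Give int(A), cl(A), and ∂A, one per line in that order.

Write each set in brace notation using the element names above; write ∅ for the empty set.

open subsets of A: ∅, {b}; so int(A) = {b}
closure: X∖int(X∖A) = X∖{d, a} = {b}
∂A = {b} minus {b} = ∅

int(A) = {b}
cl(A)  = {b}
∂A     = ∅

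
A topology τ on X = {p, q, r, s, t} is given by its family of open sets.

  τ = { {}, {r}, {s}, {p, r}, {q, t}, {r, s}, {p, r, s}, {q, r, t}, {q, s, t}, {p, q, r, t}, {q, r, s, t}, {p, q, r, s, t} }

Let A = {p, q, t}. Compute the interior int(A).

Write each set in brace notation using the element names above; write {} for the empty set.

open subsets of A: {}, {q, t}; so int(A) = {q, t}

{q, t}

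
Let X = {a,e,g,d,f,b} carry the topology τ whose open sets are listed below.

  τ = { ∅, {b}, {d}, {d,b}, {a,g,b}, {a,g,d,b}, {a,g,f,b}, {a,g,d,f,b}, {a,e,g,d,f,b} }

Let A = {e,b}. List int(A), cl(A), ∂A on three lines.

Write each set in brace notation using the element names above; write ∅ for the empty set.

opens ⊆ A: ∅, {b}; union → int = {b}
complement {a,g,d,f}; its interior {d}; cl(A) = X∖{d} = {a,e,g,f,b}
boundary = {a,e,g,f,b} ∖ {b} = {a,e,g,f}

int(A) = {b}
cl(A)  = {a,e,g,f,b}
∂A     = {a,e,g,f}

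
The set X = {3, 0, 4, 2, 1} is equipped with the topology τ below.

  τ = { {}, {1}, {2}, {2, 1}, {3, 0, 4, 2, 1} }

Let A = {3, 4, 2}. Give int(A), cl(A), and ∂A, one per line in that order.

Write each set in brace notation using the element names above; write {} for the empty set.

U open, U⊆A: {}, {2}. int(A) = ⋃ = {2}
X∖A={0, 1}, int(X∖A)={1}, hence cl(A)={3, 0, 4, 2}
∂A: remove int from cl → {3, 0, 4}

int(A) = {2}
cl(A)  = {3, 0, 4, 2}
∂A     = {3, 0, 4}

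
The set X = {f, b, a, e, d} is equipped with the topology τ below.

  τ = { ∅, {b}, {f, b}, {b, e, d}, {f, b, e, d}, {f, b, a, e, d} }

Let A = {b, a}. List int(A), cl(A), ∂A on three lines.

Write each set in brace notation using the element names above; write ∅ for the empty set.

int(A) = {b}
cl(A)  = {f, b, a, e, d}
∂A     = {f, a, e, d}

open subsets of A: ∅, {b}; so int(A) = {b}
closure: X∖int(X∖A) = X∖∅ = {f, b, a, e, d}
∂A = {f, b, a, e, d} minus {b} = {f, a, e, d}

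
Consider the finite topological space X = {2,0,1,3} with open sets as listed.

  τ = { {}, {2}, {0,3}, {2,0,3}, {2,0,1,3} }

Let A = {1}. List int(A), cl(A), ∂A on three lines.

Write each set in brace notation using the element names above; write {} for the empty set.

int(A) = {}
cl(A)  = {1}
∂A     = {1}

U open, U⊆A: {}. int(A) = ⋃ = {}
X∖A={2,0,3}, int(X∖A)={2,0,3}, hence cl(A)={1}
∂A: remove int from cl → {1}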